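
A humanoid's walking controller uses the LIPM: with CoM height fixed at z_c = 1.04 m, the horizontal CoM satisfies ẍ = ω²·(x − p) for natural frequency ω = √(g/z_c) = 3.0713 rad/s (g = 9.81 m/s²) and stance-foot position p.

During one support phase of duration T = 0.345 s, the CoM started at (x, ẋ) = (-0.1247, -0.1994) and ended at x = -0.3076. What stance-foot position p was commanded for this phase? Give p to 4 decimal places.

p = 0.0385

ωT = 3.0713·0.345 = 1.059598; cosh(ωT) = 1.615904, sinh(ωT) = 1.269309
x(T) = p + (x₀−p)·cosh(ωT) + (ẋ₀/ω)·sinh(ωT) ⇒ p·(1 − cosh) = x(T) − x₀·cosh − (ẋ₀/ω)·sinh
numerator   = -0.3076 − (-0.1247)·1.615904 − (-0.1994/3.0713)·1.269309 = -0.023689
denominator = 1 − 1.615904 = -0.615904
p = -0.023689 / -0.615904 = 0.0385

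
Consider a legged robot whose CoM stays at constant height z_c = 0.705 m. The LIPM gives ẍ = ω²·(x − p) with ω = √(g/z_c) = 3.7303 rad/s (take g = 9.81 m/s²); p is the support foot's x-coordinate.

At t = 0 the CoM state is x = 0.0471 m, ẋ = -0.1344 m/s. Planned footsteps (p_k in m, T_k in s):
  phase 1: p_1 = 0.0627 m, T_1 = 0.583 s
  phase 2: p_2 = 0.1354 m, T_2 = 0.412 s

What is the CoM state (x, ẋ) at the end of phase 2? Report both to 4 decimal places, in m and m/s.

x = -1.0976, ẋ = -4.5429

phase 1: p=0.0627, T=0.583, ωT=2.174765, cosh=4.456875, sinh=4.343241; start (x,ẋ)=(0.047100, -0.134400) → end (x,ẋ)=(-0.163311, -0.851749)
phase 2: p=0.1354, T=0.412, ωT=1.536884, cosh=2.432563, sinh=2.217513; start (x,ẋ)=(-0.163311, -0.851749) → end (x,ẋ)=(-1.097564, -4.542867)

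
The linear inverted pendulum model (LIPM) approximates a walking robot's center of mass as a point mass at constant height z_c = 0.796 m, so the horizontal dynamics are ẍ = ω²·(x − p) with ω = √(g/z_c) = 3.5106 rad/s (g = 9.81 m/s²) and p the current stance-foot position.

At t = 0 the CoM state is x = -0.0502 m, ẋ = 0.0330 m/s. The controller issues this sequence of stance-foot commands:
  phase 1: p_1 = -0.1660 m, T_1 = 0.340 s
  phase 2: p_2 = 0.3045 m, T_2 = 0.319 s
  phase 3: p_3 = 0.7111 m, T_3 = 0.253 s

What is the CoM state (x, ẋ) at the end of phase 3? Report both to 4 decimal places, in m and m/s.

phase 1: p=-0.1660, T=0.340, ωT=1.193604, cosh=1.801038, sinh=1.497911; start (x,ẋ)=(-0.050200, 0.033000) → end (x,ẋ)=(0.056641, 0.668376)
phase 2: p=0.3045, T=0.319, ωT=1.119881, cosh=1.695405, sinh=1.369086; start (x,ẋ)=(0.056641, 0.668376) → end (x,ẋ)=(0.144936, -0.058121)
phase 3: p=0.7111, T=0.253, ωT=0.888182, cosh=1.421055, sinh=1.009652; start (x,ẋ)=(0.144936, -0.058121) → end (x,ẋ)=(-0.110166, -2.089352)

x = -0.1102, ẋ = -2.0894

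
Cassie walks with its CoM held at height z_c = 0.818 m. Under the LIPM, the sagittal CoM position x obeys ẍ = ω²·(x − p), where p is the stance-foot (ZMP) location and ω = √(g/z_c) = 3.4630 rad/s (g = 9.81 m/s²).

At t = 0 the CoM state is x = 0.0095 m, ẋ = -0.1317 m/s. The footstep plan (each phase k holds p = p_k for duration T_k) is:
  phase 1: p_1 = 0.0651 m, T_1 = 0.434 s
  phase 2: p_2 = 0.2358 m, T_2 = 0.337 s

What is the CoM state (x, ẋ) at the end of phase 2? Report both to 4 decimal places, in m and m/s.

x = -0.7416, ẋ = -3.1963

phase 1: p=0.0651, T=0.434, ωT=1.502942, cosh=2.358684, sinh=2.136209; start (x,ẋ)=(0.009500, -0.131700) → end (x,ẋ)=(-0.147284, -0.721950)
phase 2: p=0.2358, T=0.337, ωT=1.167031, cosh=1.761865, sinh=1.450575; start (x,ẋ)=(-0.147284, -0.721950) → end (x,ẋ)=(-0.741552, -3.196343)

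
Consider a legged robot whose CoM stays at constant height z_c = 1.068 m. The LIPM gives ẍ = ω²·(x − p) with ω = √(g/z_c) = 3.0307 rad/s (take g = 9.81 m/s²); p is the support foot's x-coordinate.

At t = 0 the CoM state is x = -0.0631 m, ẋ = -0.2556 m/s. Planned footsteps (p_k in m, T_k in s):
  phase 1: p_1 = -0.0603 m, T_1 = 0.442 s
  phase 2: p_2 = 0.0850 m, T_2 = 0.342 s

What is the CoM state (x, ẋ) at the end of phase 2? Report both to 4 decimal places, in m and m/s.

x = -0.6107, ẋ = -1.9753

phase 1: p=-0.0603, T=0.442, ωT=1.339569, cosh=2.039679, sinh=1.777720; start (x,ẋ)=(-0.063100, -0.255600) → end (x,ẋ)=(-0.215939, -0.536428)
phase 2: p=0.0850, T=0.342, ωT=1.036499, cosh=1.587012, sinh=1.232318; start (x,ẋ)=(-0.215939, -0.536428) → end (x,ẋ)=(-0.610711, -1.975259)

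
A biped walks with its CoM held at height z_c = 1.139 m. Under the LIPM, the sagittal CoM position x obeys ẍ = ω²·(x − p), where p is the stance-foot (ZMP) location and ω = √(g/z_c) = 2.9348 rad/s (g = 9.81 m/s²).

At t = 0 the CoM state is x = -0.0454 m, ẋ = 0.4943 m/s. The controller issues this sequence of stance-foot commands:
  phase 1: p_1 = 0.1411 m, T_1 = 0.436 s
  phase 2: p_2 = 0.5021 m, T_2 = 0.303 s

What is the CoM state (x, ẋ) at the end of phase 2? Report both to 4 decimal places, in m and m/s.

phase 1: p=0.1411, T=0.436, ωT=1.279573, cosh=1.936630, sinh=1.658474; start (x,ẋ)=(-0.045400, 0.494300) → end (x,ẋ)=(0.059251, 0.049527)
phase 2: p=0.5021, T=0.303, ωT=0.889244, cosh=1.422128, sinh=1.011162; start (x,ẋ)=(0.059251, 0.049527) → end (x,ẋ)=(-0.110625, -1.243748)

x = -0.1106, ẋ = -1.2437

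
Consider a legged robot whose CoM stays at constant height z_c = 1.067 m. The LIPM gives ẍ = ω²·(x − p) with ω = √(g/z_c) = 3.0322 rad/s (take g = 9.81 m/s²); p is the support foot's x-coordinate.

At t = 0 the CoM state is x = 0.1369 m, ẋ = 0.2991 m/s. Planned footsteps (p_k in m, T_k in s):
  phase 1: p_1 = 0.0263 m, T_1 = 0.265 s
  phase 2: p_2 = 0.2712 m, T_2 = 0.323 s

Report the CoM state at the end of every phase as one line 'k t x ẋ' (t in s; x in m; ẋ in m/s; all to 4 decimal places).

1 0.2650 0.2626 0.7004
2 0.5880 0.5224 1.0343

phase 1: p=0.0263, T=0.265, ωT=0.803533, cosh=1.340581, sinh=0.892837; start (x,ẋ)=(0.136900, 0.299100) → end (x,ẋ)=(0.262639, 0.700391)
phase 2: p=0.2712, T=0.323, ωT=0.979401, cosh=1.519198, sinh=1.143662; start (x,ẋ)=(0.262639, 0.700391) → end (x,ẋ)=(0.522362, 1.034343)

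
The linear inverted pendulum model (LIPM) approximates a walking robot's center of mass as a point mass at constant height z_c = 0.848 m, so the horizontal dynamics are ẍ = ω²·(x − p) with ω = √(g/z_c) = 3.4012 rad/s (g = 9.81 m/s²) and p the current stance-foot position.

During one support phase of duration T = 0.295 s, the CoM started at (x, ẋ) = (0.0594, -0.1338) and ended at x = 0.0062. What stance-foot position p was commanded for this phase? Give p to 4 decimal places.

p = 0.0718

ωT = 3.4012·0.295 = 1.003354; cosh(ωT) = 1.547031, sinh(ωT) = 1.180383
x(T) = p + (x₀−p)·cosh(ωT) + (ẋ₀/ω)·sinh(ωT) ⇒ p·(1 − cosh) = x(T) − x₀·cosh − (ẋ₀/ω)·sinh
numerator   = 0.0062 − (0.0594)·1.547031 − (-0.1338/3.4012)·1.180383 = -0.039258
denominator = 1 − 1.547031 = -0.547031
p = -0.039258 / -0.547031 = 0.0718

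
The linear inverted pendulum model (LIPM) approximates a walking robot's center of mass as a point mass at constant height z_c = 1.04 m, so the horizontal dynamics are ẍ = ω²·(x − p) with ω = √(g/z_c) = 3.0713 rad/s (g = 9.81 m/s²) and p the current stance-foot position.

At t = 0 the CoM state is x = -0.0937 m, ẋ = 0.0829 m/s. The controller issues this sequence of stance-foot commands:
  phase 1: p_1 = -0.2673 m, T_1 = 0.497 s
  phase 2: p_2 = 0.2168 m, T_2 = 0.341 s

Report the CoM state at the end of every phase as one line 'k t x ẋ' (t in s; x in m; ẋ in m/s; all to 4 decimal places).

1 0.4970 0.2102 1.3686
2 0.8380 0.7630 2.1649

phase 1: p=-0.2673, T=0.497, ωT=1.526436, cosh=2.409528, sinh=2.192219; start (x,ẋ)=(-0.093700, 0.082900) → end (x,ẋ)=(0.210166, 1.368592)
phase 2: p=0.2168, T=0.341, ωT=1.047313, cosh=1.600431, sinh=1.249552; start (x,ẋ)=(0.210166, 1.368592) → end (x,ẋ)=(0.762992, 2.164879)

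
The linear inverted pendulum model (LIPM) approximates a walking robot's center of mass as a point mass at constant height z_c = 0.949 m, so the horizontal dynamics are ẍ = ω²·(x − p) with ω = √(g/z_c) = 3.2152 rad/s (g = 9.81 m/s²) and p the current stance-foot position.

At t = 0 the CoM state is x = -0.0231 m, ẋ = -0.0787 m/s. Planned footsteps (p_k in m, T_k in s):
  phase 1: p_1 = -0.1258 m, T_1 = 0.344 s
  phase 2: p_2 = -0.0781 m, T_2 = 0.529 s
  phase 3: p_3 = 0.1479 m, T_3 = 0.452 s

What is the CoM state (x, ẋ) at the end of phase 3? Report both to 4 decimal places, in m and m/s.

x = 1.8490, ẋ = 5.6402

phase 1: p=-0.1258, T=0.344, ωT=1.106029, cosh=1.676601, sinh=1.345731; start (x,ẋ)=(-0.023100, -0.078700) → end (x,ẋ)=(0.013447, 0.312413)
phase 2: p=-0.0781, T=0.529, ωT=1.700841, cosh=2.830541, sinh=2.648011; start (x,ẋ)=(0.013447, 0.312413) → end (x,ẋ)=(0.438328, 1.663718)
phase 3: p=0.1479, T=0.452, ωT=1.453270, cosh=2.255442, sinh=2.021638; start (x,ẋ)=(0.438328, 1.663718) → end (x,ẋ)=(1.849048, 5.640191)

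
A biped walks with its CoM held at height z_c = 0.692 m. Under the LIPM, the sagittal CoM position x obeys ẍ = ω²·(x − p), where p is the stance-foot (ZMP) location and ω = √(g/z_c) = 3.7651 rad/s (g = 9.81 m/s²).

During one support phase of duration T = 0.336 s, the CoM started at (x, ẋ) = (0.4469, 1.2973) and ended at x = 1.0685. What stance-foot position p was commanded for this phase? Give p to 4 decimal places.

ωT = 3.7651·0.336 = 1.265074; cosh(ωT) = 1.912786, sinh(ωT) = 1.630567
x(T) = p + (x₀−p)·cosh(ωT) + (ẋ₀/ω)·sinh(ωT) ⇒ p·(1 − cosh) = x(T) − x₀·cosh − (ẋ₀/ω)·sinh
numerator   = 1.0685 − (0.4469)·1.912786 − (1.2973/3.7651)·1.630567 = -0.348151
denominator = 1 − 1.912786 = -0.912786
p = -0.348151 / -0.912786 = 0.3814

p = 0.3814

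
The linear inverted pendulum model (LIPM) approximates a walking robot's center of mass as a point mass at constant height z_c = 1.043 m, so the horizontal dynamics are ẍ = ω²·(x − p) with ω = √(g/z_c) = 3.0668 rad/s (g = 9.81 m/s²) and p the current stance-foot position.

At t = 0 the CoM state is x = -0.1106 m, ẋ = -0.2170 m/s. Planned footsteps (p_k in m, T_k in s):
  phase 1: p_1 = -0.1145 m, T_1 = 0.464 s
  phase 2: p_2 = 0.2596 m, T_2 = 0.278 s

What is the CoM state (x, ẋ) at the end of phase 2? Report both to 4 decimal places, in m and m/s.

x = -0.5804, ẋ = -2.1107

phase 1: p=-0.1145, T=0.464, ωT=1.422995, cosh=2.195261, sinh=1.954270; start (x,ẋ)=(-0.110600, -0.217000) → end (x,ẋ)=(-0.244218, -0.452998)
phase 2: p=0.2596, T=0.278, ωT=0.852570, cosh=1.385993, sinh=0.959675; start (x,ẋ)=(-0.244218, -0.452998) → end (x,ẋ)=(-0.580442, -2.110655)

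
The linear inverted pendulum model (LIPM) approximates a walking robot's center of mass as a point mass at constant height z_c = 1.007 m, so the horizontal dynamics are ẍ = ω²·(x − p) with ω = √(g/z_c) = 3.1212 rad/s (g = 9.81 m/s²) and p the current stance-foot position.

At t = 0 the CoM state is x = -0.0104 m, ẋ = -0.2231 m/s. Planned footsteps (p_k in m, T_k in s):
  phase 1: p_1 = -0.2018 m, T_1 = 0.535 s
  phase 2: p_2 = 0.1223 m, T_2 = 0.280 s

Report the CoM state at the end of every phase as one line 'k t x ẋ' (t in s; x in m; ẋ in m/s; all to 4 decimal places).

1 0.5350 0.1414 0.9168
2 0.8150 0.4398 1.3488

phase 1: p=-0.2018, T=0.535, ωT=1.669842, cosh=2.749803, sinh=2.561526; start (x,ẋ)=(-0.010400, -0.223100) → end (x,ẋ)=(0.141417, 0.916769)
phase 2: p=0.1223, T=0.280, ωT=0.873936, cosh=1.406815, sinh=0.989509; start (x,ẋ)=(0.141417, 0.916769) → end (x,ẋ)=(0.439836, 1.348766)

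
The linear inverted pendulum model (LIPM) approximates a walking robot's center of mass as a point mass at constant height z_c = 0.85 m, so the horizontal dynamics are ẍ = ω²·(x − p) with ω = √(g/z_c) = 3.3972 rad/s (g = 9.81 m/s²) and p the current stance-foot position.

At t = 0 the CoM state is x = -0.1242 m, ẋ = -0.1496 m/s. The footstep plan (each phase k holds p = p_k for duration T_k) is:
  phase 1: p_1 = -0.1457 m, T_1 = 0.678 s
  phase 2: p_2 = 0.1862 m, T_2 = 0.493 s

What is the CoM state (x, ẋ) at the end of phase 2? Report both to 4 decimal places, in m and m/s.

x = -1.3320, ẋ = -4.9505

phase 1: p=-0.1457, T=0.678, ωT=2.303302, cosh=5.053548, sinh=4.953620; start (x,ẋ)=(-0.124200, -0.149600) → end (x,ẋ)=(-0.255188, -0.394199)
phase 2: p=0.1862, T=0.493, ωT=1.674820, cosh=2.762587, sinh=2.575245; start (x,ẋ)=(-0.255188, -0.394199) → end (x,ẋ)=(-1.331994, -4.950544)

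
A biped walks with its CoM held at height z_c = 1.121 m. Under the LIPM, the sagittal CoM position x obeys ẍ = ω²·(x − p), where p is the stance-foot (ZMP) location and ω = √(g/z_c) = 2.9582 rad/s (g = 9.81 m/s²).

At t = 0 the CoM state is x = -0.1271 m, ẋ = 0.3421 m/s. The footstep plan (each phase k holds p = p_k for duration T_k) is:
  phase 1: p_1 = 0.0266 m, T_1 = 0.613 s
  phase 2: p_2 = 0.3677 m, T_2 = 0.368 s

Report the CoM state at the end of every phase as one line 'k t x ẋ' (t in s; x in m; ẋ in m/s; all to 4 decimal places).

1 0.6130 -0.1120 -0.2801
2 0.9810 -0.5502 -2.3318

phase 1: p=0.0266, T=0.613, ωT=1.813377, cosh=3.147109, sinh=2.984006; start (x,ẋ)=(-0.127100, 0.342100) → end (x,ẋ)=(-0.112026, -0.280128)
phase 2: p=0.3677, T=0.368, ωT=1.088618, cosh=1.653423, sinh=1.316742; start (x,ẋ)=(-0.112026, -0.280128) → end (x,ẋ)=(-0.550180, -2.331793)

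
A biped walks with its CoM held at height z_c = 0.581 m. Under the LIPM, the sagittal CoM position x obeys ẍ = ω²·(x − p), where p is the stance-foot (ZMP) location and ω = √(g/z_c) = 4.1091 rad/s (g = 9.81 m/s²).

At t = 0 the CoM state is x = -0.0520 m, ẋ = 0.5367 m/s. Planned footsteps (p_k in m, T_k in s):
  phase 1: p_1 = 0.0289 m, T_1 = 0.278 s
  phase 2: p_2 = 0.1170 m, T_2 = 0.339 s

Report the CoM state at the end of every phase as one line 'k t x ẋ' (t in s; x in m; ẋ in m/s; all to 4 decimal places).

phase 1: p=0.0289, T=0.278, ωT=1.142330, cosh=1.726568, sinh=1.407493; start (x,ẋ)=(-0.052000, 0.536700) → end (x,ẋ)=(0.073057, 0.458761)
phase 2: p=0.1170, T=0.339, ωT=1.392985, cosh=2.137592, sinh=1.889259; start (x,ẋ)=(0.073057, 0.458761) → end (x,ẋ)=(0.233994, 0.639508)

1 0.2780 0.0731 0.4588
2 0.6170 0.2340 0.6395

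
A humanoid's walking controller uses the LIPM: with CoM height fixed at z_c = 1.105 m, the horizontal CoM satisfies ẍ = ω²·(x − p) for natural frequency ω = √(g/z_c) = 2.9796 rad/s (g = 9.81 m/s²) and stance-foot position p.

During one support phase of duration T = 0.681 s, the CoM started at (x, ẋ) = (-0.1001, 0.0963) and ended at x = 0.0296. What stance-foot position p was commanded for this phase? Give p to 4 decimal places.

ωT = 2.9796·0.681 = 2.029108; cosh(ωT) = 3.869374, sinh(ωT) = 3.737921
x(T) = p + (x₀−p)·cosh(ωT) + (ẋ₀/ω)·sinh(ωT) ⇒ p·(1 − cosh) = x(T) − x₀·cosh − (ẋ₀/ω)·sinh
numerator   = 0.0296 − (-0.1001)·3.869374 − (0.0963/2.9796)·3.737921 = 0.296116
denominator = 1 − 3.869374 = -2.869374
p = 0.296116 / -2.869374 = -0.1032

p = -0.1032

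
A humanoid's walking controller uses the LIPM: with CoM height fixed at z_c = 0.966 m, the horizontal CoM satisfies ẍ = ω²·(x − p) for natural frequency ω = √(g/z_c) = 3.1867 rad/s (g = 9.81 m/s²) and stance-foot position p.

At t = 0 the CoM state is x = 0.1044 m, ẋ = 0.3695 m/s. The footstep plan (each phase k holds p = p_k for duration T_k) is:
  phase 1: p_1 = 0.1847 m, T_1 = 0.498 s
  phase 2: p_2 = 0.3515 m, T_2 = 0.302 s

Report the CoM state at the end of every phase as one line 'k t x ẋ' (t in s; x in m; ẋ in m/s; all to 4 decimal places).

phase 1: p=0.1847, T=0.498, ωT=1.586977, cosh=2.546744, sinh=2.342201; start (x,ẋ)=(0.104400, 0.369500) → end (x,ẋ)=(0.251776, 0.341671)
phase 2: p=0.3515, T=0.302, ωT=0.962383, cosh=1.499955, sinh=1.117974; start (x,ẋ)=(0.251776, 0.341671) → end (x,ẋ)=(0.321786, 0.157211)

1 0.4980 0.2518 0.3417
2 0.8000 0.3218 0.1572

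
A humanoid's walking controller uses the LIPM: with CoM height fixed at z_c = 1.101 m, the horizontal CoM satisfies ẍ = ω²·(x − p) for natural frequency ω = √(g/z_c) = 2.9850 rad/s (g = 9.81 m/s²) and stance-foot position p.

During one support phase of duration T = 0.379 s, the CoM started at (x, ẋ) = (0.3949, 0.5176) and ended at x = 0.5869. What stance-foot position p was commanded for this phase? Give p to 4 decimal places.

p = 0.4635

ωT = 2.9850·0.379 = 1.131315; cosh(ωT) = 1.711169, sinh(ωT) = 1.388561
x(T) = p + (x₀−p)·cosh(ωT) + (ẋ₀/ω)·sinh(ωT) ⇒ p·(1 − cosh) = x(T) − x₀·cosh − (ẋ₀/ω)·sinh
numerator   = 0.5869 − (0.3949)·1.711169 − (0.5176/2.9850)·1.388561 = -0.329618
denominator = 1 − 1.711169 = -0.711169
p = -0.329618 / -0.711169 = 0.4635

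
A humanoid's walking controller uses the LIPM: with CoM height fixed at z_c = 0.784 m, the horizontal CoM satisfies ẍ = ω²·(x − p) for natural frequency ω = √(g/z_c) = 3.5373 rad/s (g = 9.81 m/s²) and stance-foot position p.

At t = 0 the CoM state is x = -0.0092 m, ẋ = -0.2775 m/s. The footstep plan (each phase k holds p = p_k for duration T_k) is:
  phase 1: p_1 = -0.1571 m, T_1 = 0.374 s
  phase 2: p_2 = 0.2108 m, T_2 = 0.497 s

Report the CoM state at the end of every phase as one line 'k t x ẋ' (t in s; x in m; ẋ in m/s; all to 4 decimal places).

phase 1: p=-0.1571, T=0.374, ωT=1.322950, cosh=2.010415, sinh=1.744067; start (x,ẋ)=(-0.009200, -0.277500) → end (x,ẋ)=(0.003419, 0.354547)
phase 2: p=0.2108, T=0.497, ωT=1.758038, cosh=2.986714, sinh=2.814331; start (x,ẋ)=(0.003419, 0.354547) → end (x,ẋ)=(-0.126505, -1.005575)

1 0.3740 0.0034 0.3545
2 0.8710 -0.1265 -1.0056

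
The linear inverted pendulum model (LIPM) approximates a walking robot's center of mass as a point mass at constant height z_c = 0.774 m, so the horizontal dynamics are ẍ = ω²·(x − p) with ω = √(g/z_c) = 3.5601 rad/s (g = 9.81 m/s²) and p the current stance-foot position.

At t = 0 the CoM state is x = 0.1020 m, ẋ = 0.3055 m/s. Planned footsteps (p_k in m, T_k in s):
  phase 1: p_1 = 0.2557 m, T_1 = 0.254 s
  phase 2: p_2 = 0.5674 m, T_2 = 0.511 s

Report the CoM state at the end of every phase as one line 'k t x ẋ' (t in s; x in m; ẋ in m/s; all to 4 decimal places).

phase 1: p=0.2557, T=0.254, ωT=0.904265, cosh=1.437478, sinh=1.032639; start (x,ẋ)=(0.102000, 0.305500) → end (x,ẋ)=(0.123373, -0.125897)
phase 2: p=0.5674, T=0.511, ωT=1.819211, cosh=3.164573, sinh=3.002419; start (x,ẋ)=(0.123373, -0.125897) → end (x,ẋ)=(-0.943933, -5.144581)

1 0.2540 0.1234 -0.1259
2 0.7650 -0.9439 -5.1446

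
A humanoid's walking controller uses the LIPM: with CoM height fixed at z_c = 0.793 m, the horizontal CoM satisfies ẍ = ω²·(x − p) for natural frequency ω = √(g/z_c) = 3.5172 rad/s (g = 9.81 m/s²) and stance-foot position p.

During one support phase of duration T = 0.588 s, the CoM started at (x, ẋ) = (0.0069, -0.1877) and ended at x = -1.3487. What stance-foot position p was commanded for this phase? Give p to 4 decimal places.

p = 0.3872

ωT = 3.5172·0.588 = 2.068114; cosh(ωT) = 4.018156, sinh(ωT) = 3.891732
x(T) = p + (x₀−p)·cosh(ωT) + (ẋ₀/ω)·sinh(ωT) ⇒ p·(1 − cosh) = x(T) − x₀·cosh − (ẋ₀/ω)·sinh
numerator   = -1.3487 − (0.0069)·4.018156 − (-0.1877/3.5172)·3.891732 = -1.168738
denominator = 1 − 4.018156 = -3.018156
p = -1.168738 / -3.018156 = 0.3872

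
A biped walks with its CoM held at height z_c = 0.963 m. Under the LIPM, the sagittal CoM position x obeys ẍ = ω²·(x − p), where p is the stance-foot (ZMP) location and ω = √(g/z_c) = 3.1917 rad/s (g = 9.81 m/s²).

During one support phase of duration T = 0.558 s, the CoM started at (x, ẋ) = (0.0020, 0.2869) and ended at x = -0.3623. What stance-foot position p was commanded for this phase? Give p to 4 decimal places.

p = 0.3058

ωT = 3.1917·0.558 = 1.780969; cosh(ωT) = 3.052039, sinh(ωT) = 2.883564
x(T) = p + (x₀−p)·cosh(ωT) + (ẋ₀/ω)·sinh(ωT) ⇒ p·(1 − cosh) = x(T) − x₀·cosh − (ẋ₀/ω)·sinh
numerator   = -0.3623 − (0.0020)·3.052039 − (0.2869/3.1917)·2.883564 = -0.627606
denominator = 1 − 3.052039 = -2.052039
p = -0.627606 / -2.052039 = 0.3058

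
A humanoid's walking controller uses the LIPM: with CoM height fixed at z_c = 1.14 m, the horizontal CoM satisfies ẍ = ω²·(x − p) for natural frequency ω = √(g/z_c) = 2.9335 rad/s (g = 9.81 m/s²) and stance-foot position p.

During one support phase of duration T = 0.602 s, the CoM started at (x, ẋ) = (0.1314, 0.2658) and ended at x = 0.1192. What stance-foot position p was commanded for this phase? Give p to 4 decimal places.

ωT = 2.9335·0.602 = 1.765967; cosh(ωT) = 3.009123, sinh(ωT) = 2.838101
x(T) = p + (x₀−p)·cosh(ωT) + (ẋ₀/ω)·sinh(ωT) ⇒ p·(1 − cosh) = x(T) − x₀·cosh − (ẋ₀/ω)·sinh
numerator   = 0.1192 − (0.1314)·3.009123 − (0.2658/2.9335)·2.838101 = -0.533355
denominator = 1 − 3.009123 = -2.009123
p = -0.533355 / -2.009123 = 0.2655

p = 0.2655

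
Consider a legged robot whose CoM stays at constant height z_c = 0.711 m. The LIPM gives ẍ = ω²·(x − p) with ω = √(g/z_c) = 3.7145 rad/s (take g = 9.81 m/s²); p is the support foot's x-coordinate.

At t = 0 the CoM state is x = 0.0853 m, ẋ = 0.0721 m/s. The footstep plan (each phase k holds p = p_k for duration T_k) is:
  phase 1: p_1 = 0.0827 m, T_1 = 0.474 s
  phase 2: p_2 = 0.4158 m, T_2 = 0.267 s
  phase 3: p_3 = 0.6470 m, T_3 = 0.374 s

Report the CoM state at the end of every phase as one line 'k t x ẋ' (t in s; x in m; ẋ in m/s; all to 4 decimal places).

1 0.4740 0.1453 0.2431
2 0.7410 0.0770 -0.7954
3 1.1150 -0.9701 -5.6774

phase 1: p=0.0827, T=0.474, ωT=1.760673, cosh=2.994140, sinh=2.822211; start (x,ẋ)=(0.085300, 0.072100) → end (x,ẋ)=(0.145265, 0.243134)
phase 2: p=0.4158, T=0.267, ωT=0.991772, cosh=1.533463, sinh=1.162544; start (x,ẋ)=(0.145265, 0.243134) → end (x,ẋ)=(0.077039, -0.795406)
phase 3: p=0.6470, T=0.374, ωT=1.389223, cosh=2.130500, sinh=1.881231; start (x,ẋ)=(0.077039, -0.795406) → end (x,ẋ)=(-0.970140, -5.677404)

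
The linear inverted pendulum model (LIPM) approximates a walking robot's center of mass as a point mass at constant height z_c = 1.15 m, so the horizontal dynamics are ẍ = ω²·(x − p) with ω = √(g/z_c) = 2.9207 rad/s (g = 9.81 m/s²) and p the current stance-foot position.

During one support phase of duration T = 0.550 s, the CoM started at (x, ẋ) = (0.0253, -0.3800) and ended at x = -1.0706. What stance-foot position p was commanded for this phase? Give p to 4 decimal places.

ωT = 2.9207·0.550 = 1.606385; cosh(ωT) = 2.592685, sinh(ωT) = 2.392074
x(T) = p + (x₀−p)·cosh(ωT) + (ẋ₀/ω)·sinh(ωT) ⇒ p·(1 − cosh) = x(T) − x₀·cosh − (ẋ₀/ω)·sinh
numerator   = -1.0706 − (0.0253)·2.592685 − (-0.3800/2.9207)·2.392074 = -0.824972
denominator = 1 − 2.592685 = -1.592685
p = -0.824972 / -1.592685 = 0.5180

p = 0.5180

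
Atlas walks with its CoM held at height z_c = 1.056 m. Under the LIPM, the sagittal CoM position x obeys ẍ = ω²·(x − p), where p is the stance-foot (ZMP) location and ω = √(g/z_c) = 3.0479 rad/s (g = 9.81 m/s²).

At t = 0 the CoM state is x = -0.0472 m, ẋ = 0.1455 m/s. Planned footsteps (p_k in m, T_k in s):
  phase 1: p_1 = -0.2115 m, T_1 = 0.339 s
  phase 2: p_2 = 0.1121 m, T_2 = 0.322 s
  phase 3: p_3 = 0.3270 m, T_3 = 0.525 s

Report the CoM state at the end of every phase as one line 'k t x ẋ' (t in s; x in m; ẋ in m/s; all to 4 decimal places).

phase 1: p=-0.2115, T=0.339, ωT=1.033238, cosh=1.583002, sinh=1.227149; start (x,ẋ)=(-0.047200, 0.145500) → end (x,ẋ)=(0.107169, 0.844846)
phase 2: p=0.1121, T=0.322, ωT=0.981424, cosh=1.521515, sinh=1.146738; start (x,ẋ)=(0.107169, 0.844846) → end (x,ẋ)=(0.422460, 1.268210)
phase 3: p=0.3270, T=0.525, ωT=1.600148, cosh=2.577815, sinh=2.375948; start (x,ẋ)=(0.422460, 1.268210) → end (x,ẋ)=(1.561695, 3.960502)

1 0.3390 0.1072 0.8448
2 0.6610 0.4225 1.2682
3 1.1860 1.5617 3.9605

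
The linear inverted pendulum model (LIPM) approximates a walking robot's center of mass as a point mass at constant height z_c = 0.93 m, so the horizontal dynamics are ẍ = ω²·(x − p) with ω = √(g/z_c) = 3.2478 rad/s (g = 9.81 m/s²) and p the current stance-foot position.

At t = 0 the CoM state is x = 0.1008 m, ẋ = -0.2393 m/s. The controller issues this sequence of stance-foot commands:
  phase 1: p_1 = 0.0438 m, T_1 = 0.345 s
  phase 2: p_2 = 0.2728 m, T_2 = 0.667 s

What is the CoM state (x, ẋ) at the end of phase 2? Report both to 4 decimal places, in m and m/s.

x = -0.9601, ẋ = -3.9350

phase 1: p=0.0438, T=0.345, ωT=1.120491, cosh=1.696240, sinh=1.370120; start (x,ẋ)=(0.100800, -0.239300) → end (x,ẋ)=(0.039534, -0.152267)
phase 2: p=0.2728, T=0.667, ωT=2.166283, cosh=4.420195, sinh=4.305592; start (x,ẋ)=(0.039534, -0.152267) → end (x,ẋ)=(-0.960140, -3.934968)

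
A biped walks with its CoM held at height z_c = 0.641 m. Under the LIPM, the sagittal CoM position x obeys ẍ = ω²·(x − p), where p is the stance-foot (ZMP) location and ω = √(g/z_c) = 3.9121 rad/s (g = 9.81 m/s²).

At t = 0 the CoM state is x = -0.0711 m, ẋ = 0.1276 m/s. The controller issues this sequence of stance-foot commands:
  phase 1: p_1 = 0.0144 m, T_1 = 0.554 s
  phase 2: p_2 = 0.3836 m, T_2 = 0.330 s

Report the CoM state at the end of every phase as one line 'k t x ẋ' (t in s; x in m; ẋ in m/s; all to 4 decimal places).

1 0.5540 -0.2233 -0.8771
2 0.8840 -1.1802 -5.7059

phase 1: p=0.0144, T=0.554, ωT=2.167303, cosh=4.424592, sinh=4.310106; start (x,ẋ)=(-0.071100, 0.127600) → end (x,ẋ)=(-0.223321, -0.877086)
phase 2: p=0.3836, T=0.330, ωT=1.290993, cosh=1.955697, sinh=1.680699; start (x,ẋ)=(-0.223321, -0.877086) → end (x,ẋ)=(-1.180163, -5.705857)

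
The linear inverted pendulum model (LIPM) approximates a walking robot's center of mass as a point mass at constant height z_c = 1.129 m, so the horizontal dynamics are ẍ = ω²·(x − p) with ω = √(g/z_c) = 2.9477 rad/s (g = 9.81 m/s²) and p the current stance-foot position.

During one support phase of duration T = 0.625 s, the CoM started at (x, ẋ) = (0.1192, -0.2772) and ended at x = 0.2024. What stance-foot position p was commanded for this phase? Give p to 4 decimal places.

ωT = 2.9477·0.625 = 1.842313; cosh(ωT) = 3.234783, sinh(ωT) = 3.076333
x(T) = p + (x₀−p)·cosh(ωT) + (ẋ₀/ω)·sinh(ωT) ⇒ p·(1 − cosh) = x(T) − x₀·cosh − (ẋ₀/ω)·sinh
numerator   = 0.2024 − (0.1192)·3.234783 − (-0.2772/2.9477)·3.076333 = 0.106110
denominator = 1 − 3.234783 = -2.234783
p = 0.106110 / -2.234783 = -0.0475

p = -0.0475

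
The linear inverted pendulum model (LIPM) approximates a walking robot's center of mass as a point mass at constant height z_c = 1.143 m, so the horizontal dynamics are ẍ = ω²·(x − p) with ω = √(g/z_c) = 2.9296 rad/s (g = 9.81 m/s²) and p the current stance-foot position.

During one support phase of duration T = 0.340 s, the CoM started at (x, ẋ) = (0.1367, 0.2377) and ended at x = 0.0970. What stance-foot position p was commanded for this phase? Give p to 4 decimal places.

ωT = 2.9296·0.340 = 0.996064; cosh(ωT) = 1.538467, sinh(ωT) = 1.169137
x(T) = p + (x₀−p)·cosh(ωT) + (ẋ₀/ω)·sinh(ωT) ⇒ p·(1 − cosh) = x(T) − x₀·cosh − (ẋ₀/ω)·sinh
numerator   = 0.0970 − (0.1367)·1.538467 − (0.2377/2.9296)·1.169137 = -0.208169
denominator = 1 − 1.538467 = -0.538467
p = -0.208169 / -0.538467 = 0.3866

p = 0.3866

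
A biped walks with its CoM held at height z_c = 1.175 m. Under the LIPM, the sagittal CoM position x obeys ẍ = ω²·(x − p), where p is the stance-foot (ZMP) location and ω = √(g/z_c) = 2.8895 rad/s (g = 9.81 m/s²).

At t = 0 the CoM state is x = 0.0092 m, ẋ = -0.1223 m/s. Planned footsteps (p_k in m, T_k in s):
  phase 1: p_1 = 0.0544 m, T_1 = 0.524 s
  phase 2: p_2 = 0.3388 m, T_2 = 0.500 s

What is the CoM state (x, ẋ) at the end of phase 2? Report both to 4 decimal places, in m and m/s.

x = -1.1414, ẋ = -4.0829

phase 1: p=0.0544, T=0.524, ωT=1.514098, cosh=2.382663, sinh=2.162656; start (x,ẋ)=(0.009200, -0.122300) → end (x,ẋ)=(-0.144832, -0.573854)
phase 2: p=0.3388, T=0.500, ωT=1.444750, cosh=2.238298, sinh=2.002493; start (x,ẋ)=(-0.144832, -0.573854) → end (x,ẋ)=(-1.141408, -4.082852)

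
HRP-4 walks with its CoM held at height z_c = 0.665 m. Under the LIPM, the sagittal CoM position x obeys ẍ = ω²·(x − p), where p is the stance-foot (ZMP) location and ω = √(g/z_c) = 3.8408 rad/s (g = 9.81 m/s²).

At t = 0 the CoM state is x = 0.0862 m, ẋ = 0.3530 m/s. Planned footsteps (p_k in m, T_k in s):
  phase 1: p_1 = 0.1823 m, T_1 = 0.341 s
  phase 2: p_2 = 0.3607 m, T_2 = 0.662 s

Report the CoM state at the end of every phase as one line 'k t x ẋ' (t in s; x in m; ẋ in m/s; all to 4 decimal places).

1 0.3410 0.1492 0.0676
2 1.0030 -0.8810 -4.7000

phase 1: p=0.1823, T=0.341, ωT=1.309713, cosh=1.987504, sinh=1.717606; start (x,ẋ)=(0.086200, 0.353000) → end (x,ẋ)=(0.149163, 0.067619)
phase 2: p=0.3607, T=0.662, ωT=2.542610, cosh=6.395732, sinh=6.317071; start (x,ẋ)=(0.149163, 0.067619) → end (x,ẋ)=(-0.881022, -4.699978)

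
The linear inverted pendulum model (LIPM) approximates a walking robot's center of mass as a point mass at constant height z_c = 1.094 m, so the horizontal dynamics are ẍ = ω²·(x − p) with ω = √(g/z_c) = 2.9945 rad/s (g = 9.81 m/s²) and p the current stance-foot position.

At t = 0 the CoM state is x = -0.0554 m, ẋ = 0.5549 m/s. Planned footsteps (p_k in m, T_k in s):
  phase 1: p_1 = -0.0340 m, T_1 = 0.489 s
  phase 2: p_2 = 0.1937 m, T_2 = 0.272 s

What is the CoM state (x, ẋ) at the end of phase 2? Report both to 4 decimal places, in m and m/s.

phase 1: p=-0.0340, T=0.489, ωT=1.464310, cosh=2.277899, sinh=2.046662; start (x,ẋ)=(-0.055400, 0.554900) → end (x,ẋ)=(0.296512, 1.132851)
phase 2: p=0.1937, T=0.272, ωT=0.814504, cosh=1.350457, sinh=0.907598; start (x,ẋ)=(0.296512, 1.132851) → end (x,ẋ)=(0.675898, 1.809291)

x = 0.6759, ẋ = 1.8093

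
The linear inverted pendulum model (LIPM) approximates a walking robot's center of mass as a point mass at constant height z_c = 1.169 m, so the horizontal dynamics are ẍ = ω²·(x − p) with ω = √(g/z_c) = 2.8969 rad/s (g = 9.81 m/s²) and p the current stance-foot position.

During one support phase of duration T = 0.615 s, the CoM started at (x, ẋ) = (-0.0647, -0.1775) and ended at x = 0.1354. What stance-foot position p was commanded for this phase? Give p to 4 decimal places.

ωT = 2.8969·0.615 = 1.781594; cosh(ωT) = 3.053841, sinh(ωT) = 2.885472
x(T) = p + (x₀−p)·cosh(ωT) + (ẋ₀/ω)·sinh(ωT) ⇒ p·(1 − cosh) = x(T) − x₀·cosh − (ẋ₀/ω)·sinh
numerator   = 0.1354 − (-0.0647)·3.053841 − (-0.1775/2.8969)·2.885472 = 0.509783
denominator = 1 − 3.053841 = -2.053841
p = 0.509783 / -2.053841 = -0.2482

p = -0.2482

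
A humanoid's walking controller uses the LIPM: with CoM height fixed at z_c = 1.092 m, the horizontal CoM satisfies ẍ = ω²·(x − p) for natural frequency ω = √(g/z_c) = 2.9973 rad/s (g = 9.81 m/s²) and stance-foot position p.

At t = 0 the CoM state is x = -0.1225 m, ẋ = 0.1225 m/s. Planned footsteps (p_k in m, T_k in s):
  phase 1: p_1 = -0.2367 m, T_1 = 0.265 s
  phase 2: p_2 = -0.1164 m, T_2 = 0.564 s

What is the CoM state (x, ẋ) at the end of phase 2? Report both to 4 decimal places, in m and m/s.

x = 0.4797, ẋ = 1.8349

phase 1: p=-0.2367, T=0.265, ωT=0.794285, cosh=1.332381, sinh=0.880476; start (x,ẋ)=(-0.122500, 0.122500) → end (x,ẋ)=(-0.048557, 0.464596)
phase 2: p=-0.1164, T=0.564, ωT=1.690477, cosh=2.803249, sinh=2.618818; start (x,ẋ)=(-0.048557, 0.464596) → end (x,ẋ)=(0.479711, 1.834906)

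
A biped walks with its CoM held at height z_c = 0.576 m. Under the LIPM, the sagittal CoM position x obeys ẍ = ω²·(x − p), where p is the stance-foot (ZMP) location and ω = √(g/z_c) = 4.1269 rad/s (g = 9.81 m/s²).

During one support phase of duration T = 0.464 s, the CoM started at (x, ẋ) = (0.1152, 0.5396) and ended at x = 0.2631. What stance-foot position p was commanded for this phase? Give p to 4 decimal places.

p = 0.2312

ωT = 4.1269·0.464 = 1.914882; cosh(ωT) = 3.466747, sinh(ωT) = 3.319388
x(T) = p + (x₀−p)·cosh(ωT) + (ẋ₀/ω)·sinh(ωT) ⇒ p·(1 − cosh) = x(T) − x₀·cosh − (ẋ₀/ω)·sinh
numerator   = 0.2631 − (0.1152)·3.466747 − (0.5396/4.1269)·3.319388 = -0.570286
denominator = 1 − 3.466747 = -2.466747
p = -0.570286 / -2.466747 = 0.2312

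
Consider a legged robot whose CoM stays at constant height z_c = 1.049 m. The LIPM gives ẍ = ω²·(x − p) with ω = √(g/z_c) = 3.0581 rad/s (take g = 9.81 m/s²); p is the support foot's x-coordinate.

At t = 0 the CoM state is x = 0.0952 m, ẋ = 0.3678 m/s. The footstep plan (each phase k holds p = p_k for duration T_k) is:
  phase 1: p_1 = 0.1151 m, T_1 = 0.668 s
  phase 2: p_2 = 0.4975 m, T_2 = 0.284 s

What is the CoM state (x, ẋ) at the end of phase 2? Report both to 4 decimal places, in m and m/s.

x = 0.8802, ẋ = 1.6844

phase 1: p=0.1151, T=0.668, ωT=2.042811, cosh=3.920960, sinh=3.791296; start (x,ẋ)=(0.095200, 0.367800) → end (x,ẋ)=(0.493055, 1.211405)
phase 2: p=0.4975, T=0.284, ωT=0.868500, cosh=1.401457, sinh=0.981877; start (x,ẋ)=(0.493055, 1.211405) → end (x,ẋ)=(0.880221, 1.684386)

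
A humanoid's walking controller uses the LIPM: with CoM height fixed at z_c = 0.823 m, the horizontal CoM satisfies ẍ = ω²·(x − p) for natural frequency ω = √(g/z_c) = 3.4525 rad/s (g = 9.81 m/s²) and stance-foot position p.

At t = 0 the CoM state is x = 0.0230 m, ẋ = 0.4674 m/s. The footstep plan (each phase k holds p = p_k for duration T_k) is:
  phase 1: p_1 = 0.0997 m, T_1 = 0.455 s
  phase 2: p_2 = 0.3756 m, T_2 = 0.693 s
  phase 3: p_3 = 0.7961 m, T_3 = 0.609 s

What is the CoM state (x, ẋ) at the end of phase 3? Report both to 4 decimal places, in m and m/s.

phase 1: p=0.0997, T=0.455, ωT=1.570888, cosh=2.509388, sinh=2.301528; start (x,ẋ)=(0.023000, 0.467400) → end (x,ẋ)=(0.218811, 0.563428)
phase 2: p=0.3756, T=0.693, ωT=2.392583, cosh=5.516554, sinh=5.425161; start (x,ẋ)=(0.218811, 0.563428) → end (x,ẋ)=(0.396020, 0.171468)
phase 3: p=0.7961, T=0.609, ωT=2.102572, cosh=4.154673, sinh=4.032531; start (x,ẋ)=(0.396020, 0.171468) → end (x,ẋ)=(-0.665825, -4.857642)

x = -0.6658, ẋ = -4.8576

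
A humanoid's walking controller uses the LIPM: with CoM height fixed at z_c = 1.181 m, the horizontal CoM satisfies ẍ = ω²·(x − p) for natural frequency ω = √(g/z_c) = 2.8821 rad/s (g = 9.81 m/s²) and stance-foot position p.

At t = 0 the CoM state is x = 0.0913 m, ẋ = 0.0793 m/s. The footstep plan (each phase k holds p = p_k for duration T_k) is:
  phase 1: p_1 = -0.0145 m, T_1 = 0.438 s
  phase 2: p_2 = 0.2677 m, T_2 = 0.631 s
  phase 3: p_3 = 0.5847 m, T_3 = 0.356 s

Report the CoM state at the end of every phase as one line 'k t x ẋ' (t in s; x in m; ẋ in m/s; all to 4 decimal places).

1 0.4380 0.2321 0.6470
2 1.0690 0.8287 1.7385
3 1.4250 1.7022 3.5918

phase 1: p=-0.0145, T=0.438, ωT=1.262360, cosh=1.908368, sinh=1.625383; start (x,ẋ)=(0.091300, 0.079300) → end (x,ẋ)=(0.232127, 0.646955)
phase 2: p=0.2677, T=0.631, ωT=1.818605, cosh=3.162754, sinh=3.000502; start (x,ẋ)=(0.232127, 0.646955) → end (x,ẋ)=(0.828725, 1.738536)
phase 3: p=0.5847, T=0.356, ωT=1.026028, cosh=1.574194, sinh=1.215766; start (x,ẋ)=(0.828725, 1.738536) → end (x,ẋ)=(1.702216, 3.591848)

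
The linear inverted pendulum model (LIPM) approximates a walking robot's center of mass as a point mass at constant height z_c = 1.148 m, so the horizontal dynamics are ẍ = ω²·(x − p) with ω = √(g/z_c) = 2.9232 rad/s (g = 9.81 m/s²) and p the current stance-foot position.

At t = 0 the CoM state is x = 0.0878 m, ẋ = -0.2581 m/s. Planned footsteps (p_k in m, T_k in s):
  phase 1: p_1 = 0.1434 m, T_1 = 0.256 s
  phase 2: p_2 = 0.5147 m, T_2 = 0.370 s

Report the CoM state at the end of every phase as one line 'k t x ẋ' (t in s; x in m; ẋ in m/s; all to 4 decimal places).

phase 1: p=0.1434, T=0.256, ωT=0.748339, cosh=1.293319, sinh=0.820168; start (x,ẋ)=(0.087800, -0.258100) → end (x,ẋ)=(-0.000924, -0.467108)
phase 2: p=0.5147, T=0.370, ωT=1.081584, cosh=1.644203, sinh=1.305145; start (x,ẋ)=(-0.000924, -0.467108) → end (x,ẋ)=(-0.541644, -2.735228)

1 0.2560 -0.0009 -0.4671
2 0.6260 -0.5416 -2.7352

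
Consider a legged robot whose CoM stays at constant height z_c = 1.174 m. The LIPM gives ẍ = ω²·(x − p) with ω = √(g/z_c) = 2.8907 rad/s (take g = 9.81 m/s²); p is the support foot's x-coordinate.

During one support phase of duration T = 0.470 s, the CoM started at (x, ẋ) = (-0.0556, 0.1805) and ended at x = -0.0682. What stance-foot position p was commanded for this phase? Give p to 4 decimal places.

p = 0.0618

ωT = 2.8907·0.470 = 1.358629; cosh(ωT) = 2.073934, sinh(ωT) = 1.816921
x(T) = p + (x₀−p)·cosh(ωT) + (ẋ₀/ω)·sinh(ωT) ⇒ p·(1 − cosh) = x(T) − x₀·cosh − (ẋ₀/ω)·sinh
numerator   = -0.0682 − (-0.0556)·2.073934 − (0.1805/2.8907)·1.816921 = -0.066341
denominator = 1 − 2.073934 = -1.073934
p = -0.066341 / -1.073934 = 0.0618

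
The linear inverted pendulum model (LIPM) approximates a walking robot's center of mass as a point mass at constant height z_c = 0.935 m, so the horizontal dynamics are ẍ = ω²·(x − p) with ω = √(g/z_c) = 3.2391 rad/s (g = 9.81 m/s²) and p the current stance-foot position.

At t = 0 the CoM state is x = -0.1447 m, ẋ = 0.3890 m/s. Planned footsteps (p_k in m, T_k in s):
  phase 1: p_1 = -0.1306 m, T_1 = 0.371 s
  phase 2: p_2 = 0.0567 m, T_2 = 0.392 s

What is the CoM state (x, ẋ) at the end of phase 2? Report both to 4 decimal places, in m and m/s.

phase 1: p=-0.1306, T=0.371, ωT=1.201706, cosh=1.813233, sinh=1.512553; start (x,ẋ)=(-0.144700, 0.389000) → end (x,ẋ)=(0.025484, 0.636268)
phase 2: p=0.0567, T=0.392, ωT=1.269727, cosh=1.920395, sinh=1.639487; start (x,ẋ)=(0.025484, 0.636268) → end (x,ẋ)=(0.318802, 1.056111)

x = 0.3188, ẋ = 1.0561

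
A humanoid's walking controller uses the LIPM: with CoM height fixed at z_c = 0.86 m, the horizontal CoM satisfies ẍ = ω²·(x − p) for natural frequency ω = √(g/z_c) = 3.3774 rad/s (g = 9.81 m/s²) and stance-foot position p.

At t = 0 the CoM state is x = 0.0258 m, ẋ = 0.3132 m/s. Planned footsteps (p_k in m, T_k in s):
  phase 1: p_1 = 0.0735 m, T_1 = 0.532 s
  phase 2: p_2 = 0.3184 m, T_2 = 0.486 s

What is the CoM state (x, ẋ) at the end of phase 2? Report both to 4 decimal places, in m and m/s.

phase 1: p=0.0735, T=0.532, ωT=1.796777, cosh=3.098006, sinh=2.932174; start (x,ẋ)=(0.025800, 0.313200) → end (x,ẋ)=(0.197637, 0.497917)
phase 2: p=0.3184, T=0.486, ωT=1.641416, cosh=2.678091, sinh=2.484385; start (x,ẋ)=(0.197637, 0.497917) → end (x,ẋ)=(0.361250, 0.320176)

x = 0.3612, ẋ = 0.3202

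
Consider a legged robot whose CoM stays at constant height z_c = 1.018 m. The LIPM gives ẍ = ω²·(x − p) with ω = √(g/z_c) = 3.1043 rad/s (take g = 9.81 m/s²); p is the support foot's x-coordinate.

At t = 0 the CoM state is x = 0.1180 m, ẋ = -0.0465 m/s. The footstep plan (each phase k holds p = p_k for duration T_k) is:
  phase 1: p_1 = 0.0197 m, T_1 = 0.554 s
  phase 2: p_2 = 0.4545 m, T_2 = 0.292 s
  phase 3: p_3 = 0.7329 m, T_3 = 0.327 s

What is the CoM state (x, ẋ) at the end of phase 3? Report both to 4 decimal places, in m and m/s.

phase 1: p=0.0197, T=0.554, ωT=1.719782, cosh=2.881209, sinh=2.702104; start (x,ẋ)=(0.118000, -0.046500) → end (x,ẋ)=(0.262447, 0.690578)
phase 2: p=0.4545, T=0.292, ωT=0.906456, cosh=1.439743, sinh=1.035790; start (x,ẋ)=(0.262447, 0.690578) → end (x,ẋ)=(0.408414, 0.376729)
phase 3: p=0.7329, T=0.327, ωT=1.015106, cosh=1.561010, sinh=1.198646; start (x,ẋ)=(0.408414, 0.376729) → end (x,ẋ)=(0.371838, -0.619322)

x = 0.3718, ẋ = -0.6193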